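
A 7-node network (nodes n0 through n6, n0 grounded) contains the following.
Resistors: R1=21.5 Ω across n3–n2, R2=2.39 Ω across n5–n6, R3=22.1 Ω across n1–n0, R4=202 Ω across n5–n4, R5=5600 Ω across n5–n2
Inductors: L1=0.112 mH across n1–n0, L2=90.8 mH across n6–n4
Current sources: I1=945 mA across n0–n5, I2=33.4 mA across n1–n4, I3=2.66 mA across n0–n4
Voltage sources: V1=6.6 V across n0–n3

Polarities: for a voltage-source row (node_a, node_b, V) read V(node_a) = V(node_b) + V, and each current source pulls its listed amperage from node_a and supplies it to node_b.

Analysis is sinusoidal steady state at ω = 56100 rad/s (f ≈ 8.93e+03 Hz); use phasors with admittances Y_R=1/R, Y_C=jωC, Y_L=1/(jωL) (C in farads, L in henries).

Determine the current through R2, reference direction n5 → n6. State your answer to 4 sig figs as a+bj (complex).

-5.728e-05+0.001428j A

Element admittances at ω=56100 rad/s:
  Y(R1) = 0.04651+0.000j S between n3,n2
  Y(L1) = 0.000-0.1592j S between n1,n0
  Y(R2) = 0.4184+0.000j S between n5,n6
  I1: injects 0.945 A into n5 (from n0)
  I2: injects 0.0334 A into n4 (from n1)
  I3: injects 0.00266 A into n4 (from n0)
  Y(R3) = 0.04525+0.000j S between n1,n0
  Y(L2) = 0.000-0.0001963j S between n6,n4
  Y(R4) = 0.004950+0.000j S between n5,n4
  Y(R5) = 0.0001786+0.000j S between n5,n2
  V1: constraint V(n0)−V(n3) = 6.6
Assemble and solve the 7×7 MNA system:
  V(n1)=-0.05520-0.1942j  V(n2)=14.49+0.000j  V(n3)=-6.600+0.000j  V(n4)=5516+0.2884j  V(n5)=5508+0.000j  V(n6)=5508-0.003412j
  i(V1)=-0.9811+0.000j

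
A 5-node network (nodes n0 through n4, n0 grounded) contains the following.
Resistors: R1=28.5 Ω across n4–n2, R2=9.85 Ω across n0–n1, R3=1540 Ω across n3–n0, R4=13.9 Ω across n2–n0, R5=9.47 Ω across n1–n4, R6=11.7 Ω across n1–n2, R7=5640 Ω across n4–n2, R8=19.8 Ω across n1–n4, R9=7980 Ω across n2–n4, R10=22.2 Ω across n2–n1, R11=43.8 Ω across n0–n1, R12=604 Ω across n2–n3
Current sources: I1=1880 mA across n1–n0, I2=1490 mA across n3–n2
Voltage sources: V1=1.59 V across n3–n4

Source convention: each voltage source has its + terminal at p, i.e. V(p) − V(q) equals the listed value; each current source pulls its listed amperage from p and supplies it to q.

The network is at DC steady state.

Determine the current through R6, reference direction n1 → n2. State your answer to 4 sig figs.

-0.7855 A

Apply KCL at each of the 4 non-ground nodes and solve the resulting linear system.
Node n1: branches {R2, R5, R6, I1, R8, R10, R11} → V_1 = -12.89
Node n2: branches {R1, R4, R6, R7, R9, R10, I2, R12} → V_2 = -3.699
Node n3: branches {R3, I2, R12, V1} → V_3 = -17.21
Node n4: branches {R1, R5, R7, R8, R9, V1} → V_4 = -18.80
Source currents: i(V1)=-1.456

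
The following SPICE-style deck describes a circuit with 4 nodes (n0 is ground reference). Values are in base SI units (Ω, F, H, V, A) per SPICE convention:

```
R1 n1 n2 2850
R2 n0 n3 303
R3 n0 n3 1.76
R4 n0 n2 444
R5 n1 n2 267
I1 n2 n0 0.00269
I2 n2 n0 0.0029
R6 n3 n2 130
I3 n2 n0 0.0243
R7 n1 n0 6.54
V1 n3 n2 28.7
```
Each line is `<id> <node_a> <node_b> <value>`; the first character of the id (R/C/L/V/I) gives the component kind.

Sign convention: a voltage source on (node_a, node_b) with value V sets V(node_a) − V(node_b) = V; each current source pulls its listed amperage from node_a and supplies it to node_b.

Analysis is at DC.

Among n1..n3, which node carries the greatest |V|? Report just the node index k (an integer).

2

Element admittances at DC:
  Y(R1) = 0.0003509 S between n1,n2
  Y(R2) = 0.003300 S between n0,n3
  Y(R3) = 0.5682 S between n0,n3
  Y(R4) = 0.002252 S between n0,n2
  Y(R5) = 0.003745 S between n1,n2
  I1: injects 0.00269 A into n0 (from n2)
  I2: injects 0.0029 A into n0 (from n2)
  Y(R6) = 0.007692 S between n3,n2
  I3: injects 0.0243 A into n0 (from n2)
  Y(R7) = 0.1529 S between n1,n0
  V1: constraint V(n3)−V(n2) = 28.7
Assemble and solve the 4×4 MNA system:
  V(n1)=-0.7420  V(n2)=-28.44  V(n3)=0.2583
  i(V1)=-0.3684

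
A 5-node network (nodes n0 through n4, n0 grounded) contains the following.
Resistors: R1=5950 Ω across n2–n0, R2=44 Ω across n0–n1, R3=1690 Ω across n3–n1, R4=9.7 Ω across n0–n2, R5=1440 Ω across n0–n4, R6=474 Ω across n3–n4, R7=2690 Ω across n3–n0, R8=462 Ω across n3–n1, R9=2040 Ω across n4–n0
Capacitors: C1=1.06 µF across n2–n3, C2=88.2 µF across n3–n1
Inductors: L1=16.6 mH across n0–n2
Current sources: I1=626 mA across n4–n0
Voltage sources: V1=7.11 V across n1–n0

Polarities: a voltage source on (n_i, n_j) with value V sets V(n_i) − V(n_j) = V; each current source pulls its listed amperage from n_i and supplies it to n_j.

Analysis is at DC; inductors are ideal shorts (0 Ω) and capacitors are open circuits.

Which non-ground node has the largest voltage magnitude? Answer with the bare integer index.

4

Element admittances at DC:
  Y(R1) = 0.0001681 S between n2,n0
  Y(R2) = 0.02273 S between n0,n1
  Y(C1) = 0.000 S between n2,n3
  Y(C2) = 0.000 S between n3,n1
  L1: short n0↔n2 (DC inductor)
  Y(R3) = 0.0005917 S between n3,n1
  Y(R4) = 0.1031 S between n0,n2
  I1: injects 0.626 A into n0 (from n4)
  Y(R5) = 0.0006944 S between n0,n4
  Y(R6) = 0.002110 S between n3,n4
  Y(R7) = 0.0003717 S between n3,n0
  Y(R8) = 0.002165 S between n3,n1
  Y(R9) = 0.0004902 S between n4,n0
  V1: constraint V(n1)−V(n0) = 7.11
Assemble and solve the 6×6 MNA system:
  V(n1)=7.110  V(n2)=0.000  V(n3)=-98.10  V(n4)=-252.8
  i(L1)=0.000  i(V1)=-0.4516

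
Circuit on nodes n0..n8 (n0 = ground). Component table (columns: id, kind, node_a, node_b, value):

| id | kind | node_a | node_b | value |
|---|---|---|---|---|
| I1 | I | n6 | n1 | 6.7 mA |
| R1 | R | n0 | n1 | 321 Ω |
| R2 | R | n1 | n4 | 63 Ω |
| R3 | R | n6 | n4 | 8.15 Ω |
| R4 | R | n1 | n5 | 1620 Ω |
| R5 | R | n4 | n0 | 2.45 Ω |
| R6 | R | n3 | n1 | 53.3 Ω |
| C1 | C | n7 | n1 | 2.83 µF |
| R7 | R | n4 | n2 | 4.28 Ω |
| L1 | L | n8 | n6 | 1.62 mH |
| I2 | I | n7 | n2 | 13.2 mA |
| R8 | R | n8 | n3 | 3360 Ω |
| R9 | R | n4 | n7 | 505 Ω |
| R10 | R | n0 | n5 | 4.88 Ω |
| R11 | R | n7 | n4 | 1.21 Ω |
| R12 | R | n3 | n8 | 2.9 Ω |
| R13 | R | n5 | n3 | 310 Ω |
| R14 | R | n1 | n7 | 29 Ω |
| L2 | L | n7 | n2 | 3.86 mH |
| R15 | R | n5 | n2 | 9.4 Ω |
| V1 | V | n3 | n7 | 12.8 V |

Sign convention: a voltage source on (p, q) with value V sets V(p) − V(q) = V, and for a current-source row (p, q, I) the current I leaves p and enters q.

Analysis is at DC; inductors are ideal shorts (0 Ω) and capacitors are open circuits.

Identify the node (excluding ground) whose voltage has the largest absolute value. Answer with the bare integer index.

3

Element admittances at DC:
  I1: injects 0.0067 A into n1 (from n6)
  Y(R1) = 0.003115 S between n0,n1
  Y(R2) = 0.01587 S between n1,n4
  Y(R3) = 0.1227 S between n6,n4
  Y(R4) = 0.0006173 S between n1,n5
  Y(R5) = 0.4082 S between n4,n0
  Y(R6) = 0.01876 S between n3,n1
  Y(C1) = 0.000 S between n7,n1
  Y(R7) = 0.2336 S between n4,n2
  L1: short n8↔n6 (DC inductor)
  I2: injects 0.0132 A into n2 (from n7)
  Y(R8) = 0.0002976 S between n8,n3
  Y(R9) = 0.001980 S between n4,n7
  Y(R10) = 0.2049 S between n0,n5
  Y(R11) = 0.8264 S between n7,n4
  Y(R12) = 0.3448 S between n3,n8
  Y(R13) = 0.003226 S between n5,n3
  Y(R14) = 0.03448 S between n1,n7
  L2: short n7↔n2 (DC inductor)
  Y(R15) = 0.1064 S between n5,n2
  V1: constraint V(n3)−V(n7) = 12.8
Assemble and solve the 11×11 MNA system:
  V(n1)=2.717  V(n2)=-0.9389  V(n3)=11.86  V(n4)=0.07476  V(n5)=-0.1902  V(n6)=8.756  V(n7)=-0.9389  V(n8)=8.756
  i(L1)=1.072  i(L2)=-0.3297  i(V1)=-1.282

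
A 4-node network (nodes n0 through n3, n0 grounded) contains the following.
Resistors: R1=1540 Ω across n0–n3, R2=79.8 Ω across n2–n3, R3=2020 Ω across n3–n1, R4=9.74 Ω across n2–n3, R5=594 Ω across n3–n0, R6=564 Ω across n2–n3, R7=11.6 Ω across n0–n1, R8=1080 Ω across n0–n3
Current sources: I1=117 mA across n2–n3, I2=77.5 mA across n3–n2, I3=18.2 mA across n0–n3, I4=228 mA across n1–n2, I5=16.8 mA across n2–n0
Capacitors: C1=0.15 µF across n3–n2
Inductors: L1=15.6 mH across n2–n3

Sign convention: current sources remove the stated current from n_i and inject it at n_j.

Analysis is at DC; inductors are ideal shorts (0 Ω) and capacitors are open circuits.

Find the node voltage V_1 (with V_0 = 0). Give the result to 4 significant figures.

-2.282 V

MNA unknowns: 3 node voltages V₁..V_3 plus 1 source current (L1)
R1: Y=0.0006494 on G[0,3]
I1: z[2]−=0.117, z[3]+=0.117
R2: Y=0.01253 on G[2,3]
I2: z[3]−=0.0775, z[2]+=0.0775
C1: Y=0.000 on G[3,2]
R3: Y=0.0004950 on G[3,1]
R4: Y=0.1027 on G[2,3]
L1: row V2−V3=0, i_L1 at 2,3
R5: Y=0.001684 on G[3,0]
I3: z[0]−=0.0182, z[3]+=0.0182
R6: Y=0.001773 on G[2,3]
R7: Y=0.08621 on G[0,1]
R8: Y=0.0009259 on G[0,3]
I4: z[1]−=0.228, z[2]+=0.228
I5: z[2]−=0.0168, z[0]+=0.0168
solve → V1=-2.282, V2=60.81, V3=60.81
aux → i_L1=0.1717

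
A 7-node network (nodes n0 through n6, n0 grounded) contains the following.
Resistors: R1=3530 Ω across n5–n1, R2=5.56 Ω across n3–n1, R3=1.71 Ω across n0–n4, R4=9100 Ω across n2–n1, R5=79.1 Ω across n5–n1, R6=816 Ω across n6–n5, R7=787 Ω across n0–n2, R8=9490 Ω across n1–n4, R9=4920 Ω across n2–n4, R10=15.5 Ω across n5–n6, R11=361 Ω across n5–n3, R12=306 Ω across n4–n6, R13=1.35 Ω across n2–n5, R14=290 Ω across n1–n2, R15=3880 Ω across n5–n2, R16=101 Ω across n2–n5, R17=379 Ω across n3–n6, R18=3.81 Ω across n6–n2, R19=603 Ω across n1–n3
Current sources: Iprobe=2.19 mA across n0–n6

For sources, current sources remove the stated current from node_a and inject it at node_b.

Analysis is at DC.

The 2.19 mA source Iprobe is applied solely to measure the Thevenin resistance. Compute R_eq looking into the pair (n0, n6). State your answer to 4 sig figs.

MNA unknowns: 6 node voltages V₁..V_6
R1: Y=0.0002833 on G[5,1]
R2: Y=0.1799 on G[3,1]
R3: Y=0.5848 on G[0,4]
R4: Y=0.0001099 on G[2,1]
R5: Y=0.01264 on G[5,1]
R6: Y=0.001225 on G[6,5]
R7: Y=0.001271 on G[0,2]
R8: Y=0.0001054 on G[1,4]
R9: Y=0.0002033 on G[2,4]
R10: Y=0.06452 on G[5,6]
R11: Y=0.002770 on G[5,3]
R12: Y=0.003268 on G[4,6]
R13: Y=0.7407 on G[2,5]
R14: Y=0.003448 on G[1,2]
R15: Y=0.0002577 on G[5,2]
R16: Y=0.009901 on G[2,5]
R17: Y=0.002639 on G[3,6]
R18: Y=0.2625 on G[6,2]
R19: Y=0.001658 on G[1,3]
Iprobe: z[0]−=0.00219, z[6]+=0.00219
solve → V1=0.4506, V2=0.4524, V3=0.4507, V4=0.002762, V5=0.4526, V6=0.4546

R_eq = 207.6 Ω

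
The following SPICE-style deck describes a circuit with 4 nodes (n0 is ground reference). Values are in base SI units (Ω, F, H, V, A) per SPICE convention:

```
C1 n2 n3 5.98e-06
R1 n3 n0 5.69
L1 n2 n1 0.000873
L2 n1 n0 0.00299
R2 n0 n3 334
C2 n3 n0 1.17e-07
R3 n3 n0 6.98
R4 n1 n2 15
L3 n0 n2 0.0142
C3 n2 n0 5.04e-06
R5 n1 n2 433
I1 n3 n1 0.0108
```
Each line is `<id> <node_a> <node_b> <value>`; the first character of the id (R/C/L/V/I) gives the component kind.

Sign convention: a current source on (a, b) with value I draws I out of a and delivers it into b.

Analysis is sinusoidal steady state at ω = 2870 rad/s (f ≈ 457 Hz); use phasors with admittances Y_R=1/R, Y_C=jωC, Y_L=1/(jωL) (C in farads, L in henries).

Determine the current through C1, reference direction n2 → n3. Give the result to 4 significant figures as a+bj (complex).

-0.001667+0.0008059j A

Apply KCL at each of the 3 non-ground nodes and solve the resulting linear system.
Node n1: branches {L1, L2, R4, R5, I1} → V_1 = 0.006203+0.09837j
Node n2: branches {C1, L1, R4, L3, C3, R5} → V_2 = 0.008240+0.09968j
Node n3: branches {C1, R1, R2, C2, R3, I1} → V_3 = -0.03871+0.002543j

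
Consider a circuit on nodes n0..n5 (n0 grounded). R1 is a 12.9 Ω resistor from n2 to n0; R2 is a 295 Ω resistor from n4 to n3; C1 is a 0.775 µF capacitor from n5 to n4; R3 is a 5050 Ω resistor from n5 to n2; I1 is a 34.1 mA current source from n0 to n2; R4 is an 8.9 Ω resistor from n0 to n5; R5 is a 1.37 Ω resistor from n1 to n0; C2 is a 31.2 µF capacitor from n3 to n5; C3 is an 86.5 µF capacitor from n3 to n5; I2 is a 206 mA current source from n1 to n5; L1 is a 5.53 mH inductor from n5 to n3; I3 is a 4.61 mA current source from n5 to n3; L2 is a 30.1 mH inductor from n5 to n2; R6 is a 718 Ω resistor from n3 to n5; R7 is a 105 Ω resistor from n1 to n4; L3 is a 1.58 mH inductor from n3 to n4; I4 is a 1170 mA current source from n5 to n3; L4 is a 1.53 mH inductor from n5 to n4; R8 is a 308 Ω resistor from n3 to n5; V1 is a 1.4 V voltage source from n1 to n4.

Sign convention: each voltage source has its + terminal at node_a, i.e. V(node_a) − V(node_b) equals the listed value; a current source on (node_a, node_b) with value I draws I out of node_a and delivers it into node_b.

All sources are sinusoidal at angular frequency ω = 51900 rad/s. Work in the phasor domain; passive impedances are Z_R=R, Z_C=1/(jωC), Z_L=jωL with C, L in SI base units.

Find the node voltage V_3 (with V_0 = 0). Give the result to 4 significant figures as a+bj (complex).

1.692-0.6219j V

MNA unknowns: 5 node voltages V₁..V_5 plus 1 source current (V1)
R1: Y=0.07752+0.000j on G[2,0]
R2: Y=0.003390+0.000j on G[4,3]
C1: Y=0.000+0.04022j on G[5,4]
R3: Y=0.0001980+0.000j on G[5,2]
I1: z[0]−=0.0341, z[2]+=0.0341
R4: Y=0.1124+0.000j on G[0,5]
R5: Y=0.7299+0.000j on G[1,0]
C2: Y=0.000+1.619j on G[3,5]
C3: Y=0.000+4.489j on G[3,5]
I2: z[1]−=0.206, z[5]+=0.206
L1: Y=0.000-0.003484j on G[5,3]
I3: z[5]−=0.00461, z[3]+=0.00461
L2: Y=0.000-0.0006401j on G[5,2]
R6: Y=0.001393+0.000j on G[3,5]
R7: Y=0.009524+0.000j on G[1,4]
L3: Y=0.000-0.01219j on G[3,4]
I4: z[5]−=1.17, z[3]+=1.17
L4: Y=0.000-0.01259j on G[5,4]
R8: Y=0.003247+0.000j on G[3,5]
V1: row V1−V4=1.4, i_V1 at 1,4
solve → V1=-0.2593+0.06739j, V2=0.4396-0.01135j, V3=1.692-0.6219j, V4=-1.659+0.06739j, V5=1.685-0.4300j
aux → i_V1=-0.03003-0.04919j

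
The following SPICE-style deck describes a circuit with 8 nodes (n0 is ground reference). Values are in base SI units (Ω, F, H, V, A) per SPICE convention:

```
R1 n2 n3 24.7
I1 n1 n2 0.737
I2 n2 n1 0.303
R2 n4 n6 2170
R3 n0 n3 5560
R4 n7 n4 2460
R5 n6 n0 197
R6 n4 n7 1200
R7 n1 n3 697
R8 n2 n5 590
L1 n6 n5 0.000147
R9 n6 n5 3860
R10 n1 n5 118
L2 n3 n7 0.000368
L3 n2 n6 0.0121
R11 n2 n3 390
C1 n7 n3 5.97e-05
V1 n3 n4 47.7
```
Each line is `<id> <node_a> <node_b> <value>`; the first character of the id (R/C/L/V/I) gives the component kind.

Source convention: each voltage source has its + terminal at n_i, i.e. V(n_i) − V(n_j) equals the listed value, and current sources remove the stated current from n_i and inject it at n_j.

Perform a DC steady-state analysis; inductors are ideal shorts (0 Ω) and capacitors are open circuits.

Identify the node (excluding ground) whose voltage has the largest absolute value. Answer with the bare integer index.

4

Element admittances at DC:
  Y(R1) = 0.04049 S between n2,n3
  I1: injects 0.737 A into n2 (from n1)
  I2: injects 0.303 A into n1 (from n2)
  Y(R2) = 0.0004608 S between n4,n6
  Y(R3) = 0.0001799 S between n0,n3
  Y(R4) = 0.0004065 S between n7,n4
  Y(R5) = 0.005076 S between n6,n0
  Y(R6) = 0.0008333 S between n4,n7
  Y(R7) = 0.001435 S between n1,n3
  Y(R8) = 0.001695 S between n2,n5
  L1: short n6↔n5 (DC inductor)
  Y(R9) = 0.0002591 S between n6,n5
  Y(R10) = 0.008475 S between n1,n5
  L2: short n3↔n7 (DC inductor)
  L3: short n2↔n6 (DC inductor)
  Y(R11) = 0.002564 S between n2,n3
  Y(C1) = 0.000 S between n7,n3
  V1: constraint V(n3)−V(n4) = 47.7
Assemble and solve the 11×11 MNA system:
  V(n1)=-43.90  V(n2)=0.03113  V(n3)=-0.8786  V(n4)=-48.58  V(n5)=0.03113  V(n6)=0.03113  V(n7)=-0.8786
  i(L1)=0.3723  i(L2)=0.05914  i(L3)=0.3948  i(V1)=-0.08154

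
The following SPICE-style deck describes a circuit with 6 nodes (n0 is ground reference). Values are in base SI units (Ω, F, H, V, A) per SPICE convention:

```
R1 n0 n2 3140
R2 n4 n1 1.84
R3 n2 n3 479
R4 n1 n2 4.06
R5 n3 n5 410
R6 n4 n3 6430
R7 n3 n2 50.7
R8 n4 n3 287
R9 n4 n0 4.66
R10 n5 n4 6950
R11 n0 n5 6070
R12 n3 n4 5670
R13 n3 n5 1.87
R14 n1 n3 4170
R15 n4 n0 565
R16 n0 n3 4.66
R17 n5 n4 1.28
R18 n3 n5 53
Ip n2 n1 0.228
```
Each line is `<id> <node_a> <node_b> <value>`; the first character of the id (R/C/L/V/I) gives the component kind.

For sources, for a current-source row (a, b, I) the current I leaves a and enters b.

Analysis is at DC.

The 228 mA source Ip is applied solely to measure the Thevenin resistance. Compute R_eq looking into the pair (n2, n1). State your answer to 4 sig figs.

R_eq = 3.751 Ω

Apply KCL at each of the 5 non-ground nodes and solve the resulting linear system.
Node n1: branches {R2, R4, R14, Ip} → V_1 = 0.05213
Node n2: branches {R1, R3, R4, R7, Ip} → V_2 = -0.8031
Node n3: branches {R3, R5, R6, R7, R8, R12, R13, R14, R16, R18} → V_3 = -0.01920
Node n4: branches {R2, R6, R8, R9, R10, R12, R15, R17} → V_4 = 0.02023
Node n5: branches {R5, R10, R11, R13, R17, R18} → V_5 = 0.003832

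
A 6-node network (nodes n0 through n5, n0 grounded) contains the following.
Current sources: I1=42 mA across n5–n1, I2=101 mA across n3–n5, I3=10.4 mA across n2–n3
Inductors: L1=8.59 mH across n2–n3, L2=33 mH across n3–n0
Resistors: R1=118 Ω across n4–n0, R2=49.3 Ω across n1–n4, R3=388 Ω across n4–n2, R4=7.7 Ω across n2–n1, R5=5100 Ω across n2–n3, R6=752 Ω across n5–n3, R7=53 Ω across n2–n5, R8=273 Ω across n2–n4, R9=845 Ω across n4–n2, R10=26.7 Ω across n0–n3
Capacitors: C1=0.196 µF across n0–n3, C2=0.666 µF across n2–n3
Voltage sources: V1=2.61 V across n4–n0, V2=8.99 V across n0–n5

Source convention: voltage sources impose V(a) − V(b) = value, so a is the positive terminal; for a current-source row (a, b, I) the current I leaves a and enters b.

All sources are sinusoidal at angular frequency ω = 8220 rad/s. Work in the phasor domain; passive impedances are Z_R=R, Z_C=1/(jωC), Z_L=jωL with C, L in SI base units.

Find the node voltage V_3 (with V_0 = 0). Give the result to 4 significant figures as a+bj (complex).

-2.534-0.2811j V

Apply KCL at each of the 5 non-ground nodes and solve the resulting linear system.
Node n1: branches {I1, R2, R4} → V_1 = -0.9900+0.1113j
Node n2: branches {L1, R3, R4, R5, R7, C2, R8, R9, I3} → V_2 = -1.876+0.1287j
Node n3: branches {L1, C1, I2, R5, R6, L2, C2, I3, R10} → V_3 = -2.534-0.2811j
Node n4: branches {R1, R2, R3, R8, R9, V1} → V_4 = 2.610+0.000j
Node n5: branches {I1, I2, R6, R7, V2} → V_5 = -8.990+0.000j
Source currents: i(V1)=-0.1284+0.003213j, i(V2)=-0.2018-0.002054j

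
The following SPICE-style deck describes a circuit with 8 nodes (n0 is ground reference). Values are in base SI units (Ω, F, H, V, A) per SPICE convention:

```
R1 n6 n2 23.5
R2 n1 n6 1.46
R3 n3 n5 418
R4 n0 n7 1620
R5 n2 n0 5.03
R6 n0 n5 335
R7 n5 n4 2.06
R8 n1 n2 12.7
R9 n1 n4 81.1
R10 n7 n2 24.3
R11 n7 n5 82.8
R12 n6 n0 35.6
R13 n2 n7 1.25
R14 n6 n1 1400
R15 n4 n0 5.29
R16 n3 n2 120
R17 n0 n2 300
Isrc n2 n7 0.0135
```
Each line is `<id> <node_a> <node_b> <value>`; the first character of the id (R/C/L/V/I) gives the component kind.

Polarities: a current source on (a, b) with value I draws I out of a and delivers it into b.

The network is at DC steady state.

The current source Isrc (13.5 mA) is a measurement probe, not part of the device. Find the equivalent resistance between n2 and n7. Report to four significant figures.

R_eq = 1.173 Ω

Apply KCL at each of the 7 non-ground nodes and solve the resulting linear system.
Node n1: branches {R2, R8, R9, R14} → V_1 = -0.0004846
Node n2: branches {R1, R5, R8, R10, R13, R16, R17, Isrc} → V_2 = -0.0007223
Node n3: branches {R3, R16} → V_3 = -0.0003133
Node n4: branches {R7, R9, R15} → V_4 = 0.0007768
Node n5: branches {R3, R6, R7, R11} → V_5 = 0.001111
Node n6: branches {R1, R2, R12, R14} → V_6 = -0.0004799
Node n7: branches {R4, R10, R11, R13, Isrc} → V_7 = 0.01511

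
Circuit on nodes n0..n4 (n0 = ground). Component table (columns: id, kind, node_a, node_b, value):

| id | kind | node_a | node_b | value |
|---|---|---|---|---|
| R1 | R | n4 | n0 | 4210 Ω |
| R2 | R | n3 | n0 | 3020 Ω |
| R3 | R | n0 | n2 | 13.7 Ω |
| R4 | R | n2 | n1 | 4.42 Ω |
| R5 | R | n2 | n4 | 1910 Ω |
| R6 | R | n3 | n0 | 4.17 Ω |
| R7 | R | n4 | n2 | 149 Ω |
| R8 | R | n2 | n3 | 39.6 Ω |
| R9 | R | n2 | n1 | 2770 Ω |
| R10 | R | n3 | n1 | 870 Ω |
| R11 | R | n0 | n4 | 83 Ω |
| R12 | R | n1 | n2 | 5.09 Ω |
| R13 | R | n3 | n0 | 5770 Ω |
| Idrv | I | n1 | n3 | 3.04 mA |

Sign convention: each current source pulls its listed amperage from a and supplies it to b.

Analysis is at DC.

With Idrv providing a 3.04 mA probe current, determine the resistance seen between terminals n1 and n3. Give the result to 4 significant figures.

R_eq = 14.05 Ω

Apply KCL at each of the 4 non-ground nodes and solve the resulting linear system.
Node n1: branches {R4, R9, R10, R12, Idrv} → V_1 = -0.03403
Node n2: branches {R3, R4, R5, R7, R8, R9, R12} → V_2 = -0.02696
Node n3: branches {R2, R6, R8, R10, R13, Idrv} → V_3 = 0.008699
Node n4: branches {R1, R5, R7, R11} → V_4 = -0.009991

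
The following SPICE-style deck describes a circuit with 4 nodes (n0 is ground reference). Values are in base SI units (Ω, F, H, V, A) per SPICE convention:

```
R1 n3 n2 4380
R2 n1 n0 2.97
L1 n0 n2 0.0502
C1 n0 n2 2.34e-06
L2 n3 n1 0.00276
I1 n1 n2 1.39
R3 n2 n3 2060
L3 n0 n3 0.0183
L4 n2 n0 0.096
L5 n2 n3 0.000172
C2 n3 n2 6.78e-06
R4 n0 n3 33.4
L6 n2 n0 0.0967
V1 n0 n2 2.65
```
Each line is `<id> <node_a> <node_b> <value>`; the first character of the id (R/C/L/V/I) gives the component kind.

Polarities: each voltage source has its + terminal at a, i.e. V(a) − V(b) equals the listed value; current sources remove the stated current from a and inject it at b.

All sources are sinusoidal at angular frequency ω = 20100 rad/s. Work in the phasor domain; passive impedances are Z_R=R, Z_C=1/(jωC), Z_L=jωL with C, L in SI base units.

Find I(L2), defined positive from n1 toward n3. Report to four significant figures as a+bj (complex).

-0.009554+0.02562j A

MNA unknowns: 3 node voltages V₁..V_3 plus 1 source current (V1)
R1: Y=0.0002283+0.000j on G[3,2]
R2: Y=0.3367+0.000j on G[1,0]
L1: Y=0.000-0.0009911j on G[0,2]
C1: Y=0.000+0.04703j on G[0,2]
L2: Y=0.000-0.01803j on G[3,1]
I1: z[1]−=1.39, z[2]+=1.39
R3: Y=0.0004854+0.000j on G[2,3]
L3: Y=0.000-0.002719j on G[0,3]
L4: Y=0.000-0.0005182j on G[2,0]
L5: Y=0.000-0.2893j on G[2,3]
C2: Y=0.000+0.1363j on G[3,2]
R4: Y=0.02994+0.000j on G[0,3]
L6: Y=0.000-0.0005145j on G[2,0]
V1: row V0−V2=2.65, i_V1 at 0,2
solve → V1=-4.100-0.07608j, V2=-2.650+0.000j, V3=-2.679+0.4539j
aux → i_V1=-1.459-0.1240j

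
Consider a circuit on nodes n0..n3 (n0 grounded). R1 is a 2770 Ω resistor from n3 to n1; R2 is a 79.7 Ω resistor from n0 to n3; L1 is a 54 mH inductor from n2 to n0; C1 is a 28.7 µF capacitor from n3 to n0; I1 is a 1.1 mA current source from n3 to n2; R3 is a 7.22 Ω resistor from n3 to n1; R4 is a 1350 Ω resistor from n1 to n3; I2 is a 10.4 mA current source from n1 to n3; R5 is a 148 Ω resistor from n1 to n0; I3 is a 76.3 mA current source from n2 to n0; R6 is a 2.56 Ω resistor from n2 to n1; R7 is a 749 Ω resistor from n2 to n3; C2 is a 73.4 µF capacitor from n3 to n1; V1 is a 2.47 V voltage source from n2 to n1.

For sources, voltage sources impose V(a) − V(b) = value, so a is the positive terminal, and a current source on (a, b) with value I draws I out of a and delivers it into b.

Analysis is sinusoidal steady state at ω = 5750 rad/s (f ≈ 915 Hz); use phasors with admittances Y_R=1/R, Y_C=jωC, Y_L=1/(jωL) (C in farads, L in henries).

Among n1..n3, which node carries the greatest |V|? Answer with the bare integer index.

MNA unknowns: 3 node voltages V₁..V_3 plus 1 source current (V1)
R1: Y=0.0003610+0.000j on G[3,1]
R2: Y=0.01255+0.000j on G[0,3]
L1: Y=0.000-0.003221j on G[2,0]
C1: Y=0.000+0.1650j on G[3,0]
I1: z[3]−=0.0011, z[2]+=0.0011
R3: Y=0.1385+0.000j on G[3,1]
R4: Y=0.0007407+0.000j on G[1,3]
I2: z[1]−=0.0104, z[3]+=0.0104
R5: Y=0.006757+0.000j on G[1,0]
I3: z[2]−=0.0763, z[0]+=0.0763
R6: Y=0.3906+0.000j on G[2,1]
R7: Y=0.001335+0.000j on G[2,3]
C2: Y=0.000+0.4220j on G[3,1]
V1: row V2−V1=2.47, i_V1 at 2,1
solve → V1=-0.07394+0.6664j, V2=2.396+0.6664j, V3=-0.01634+0.4711j
aux → i_V1=-1.045+0.007456j

2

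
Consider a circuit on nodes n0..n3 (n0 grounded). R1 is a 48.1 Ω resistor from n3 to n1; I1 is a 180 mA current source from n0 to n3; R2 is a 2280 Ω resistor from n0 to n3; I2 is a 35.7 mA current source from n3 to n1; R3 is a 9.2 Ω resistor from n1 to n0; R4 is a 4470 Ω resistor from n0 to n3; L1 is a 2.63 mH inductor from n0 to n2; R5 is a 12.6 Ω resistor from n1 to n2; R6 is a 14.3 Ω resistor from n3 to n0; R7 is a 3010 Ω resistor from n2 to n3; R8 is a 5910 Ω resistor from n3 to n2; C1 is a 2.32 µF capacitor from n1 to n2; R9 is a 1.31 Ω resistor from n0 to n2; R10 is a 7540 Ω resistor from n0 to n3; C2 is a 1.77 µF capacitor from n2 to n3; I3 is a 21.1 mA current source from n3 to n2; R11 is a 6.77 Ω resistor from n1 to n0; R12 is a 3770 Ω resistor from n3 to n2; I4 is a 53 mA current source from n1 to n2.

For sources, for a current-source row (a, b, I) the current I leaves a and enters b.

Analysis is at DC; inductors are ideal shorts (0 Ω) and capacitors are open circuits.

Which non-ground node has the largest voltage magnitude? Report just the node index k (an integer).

3

Apply KCL at each of the 3 non-ground nodes and solve the resulting linear system.
Node n1: branches {R1, I2, R3, R5, C1, R11, I4} → V_1 = 0.02971
Node n2: branches {L1, R5, R7, R8, C1, R9, C2, I3, R12, I4} → V_2 = 0.000
Node n3: branches {R1, I1, R2, I2, R4, R6, R7, R8, R10, C2, I3, R12} → V_3 = 1.342
Source currents: i(L1)=-0.07749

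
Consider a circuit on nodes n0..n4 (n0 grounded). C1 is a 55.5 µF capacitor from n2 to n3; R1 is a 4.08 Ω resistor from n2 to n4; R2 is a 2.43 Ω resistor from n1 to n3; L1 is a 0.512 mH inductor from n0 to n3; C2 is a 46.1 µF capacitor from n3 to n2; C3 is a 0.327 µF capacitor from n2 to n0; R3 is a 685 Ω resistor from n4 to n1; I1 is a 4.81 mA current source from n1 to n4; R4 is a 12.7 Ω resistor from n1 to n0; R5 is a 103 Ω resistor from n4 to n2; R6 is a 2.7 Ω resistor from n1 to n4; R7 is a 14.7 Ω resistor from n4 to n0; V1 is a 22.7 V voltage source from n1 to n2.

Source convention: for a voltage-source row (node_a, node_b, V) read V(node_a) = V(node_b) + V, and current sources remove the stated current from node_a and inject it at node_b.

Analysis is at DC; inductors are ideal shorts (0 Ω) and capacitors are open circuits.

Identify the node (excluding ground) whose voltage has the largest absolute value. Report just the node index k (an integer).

Apply KCL at each of the 4 non-ground nodes and solve the resulting linear system.
Node n1: branches {R2, R3, I1, R4, R6, V1} → V_1 = 1.026
Node n2: branches {C1, R1, C2, C3, R5, V1} → V_2 = -21.67
Node n3: branches {C1, R2, L1, C2} → V_3 = 0.000
Node n4: branches {R1, R3, I1, R5, R6, R7} → V_4 = -7.394
Source currents: i(L1)=-0.4222, i(V1)=-3.639

2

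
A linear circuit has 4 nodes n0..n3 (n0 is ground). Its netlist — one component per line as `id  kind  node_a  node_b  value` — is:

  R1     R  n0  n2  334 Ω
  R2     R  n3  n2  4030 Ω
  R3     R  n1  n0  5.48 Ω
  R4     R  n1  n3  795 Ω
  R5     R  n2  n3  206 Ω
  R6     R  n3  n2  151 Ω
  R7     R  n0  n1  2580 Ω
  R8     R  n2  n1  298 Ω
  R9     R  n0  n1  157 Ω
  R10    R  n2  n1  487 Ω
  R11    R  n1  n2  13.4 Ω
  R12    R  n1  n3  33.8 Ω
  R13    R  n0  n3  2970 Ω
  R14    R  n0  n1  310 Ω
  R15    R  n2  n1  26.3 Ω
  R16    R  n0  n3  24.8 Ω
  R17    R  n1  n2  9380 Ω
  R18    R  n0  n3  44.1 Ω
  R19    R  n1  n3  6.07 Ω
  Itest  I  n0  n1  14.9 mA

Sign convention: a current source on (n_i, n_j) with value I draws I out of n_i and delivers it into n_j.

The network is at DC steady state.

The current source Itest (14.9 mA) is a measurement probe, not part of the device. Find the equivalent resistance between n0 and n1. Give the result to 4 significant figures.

Element admittances at DC:
  Y(R1) = 0.002994 S between n0,n2
  Y(R2) = 0.0002481 S between n3,n2
  Y(R3) = 0.1825 S between n1,n0
  Y(R4) = 0.001258 S between n1,n3
  Y(R5) = 0.004854 S between n2,n3
  Y(R6) = 0.006623 S between n3,n2
  Y(R7) = 0.0003876 S between n0,n1
  Y(R8) = 0.003356 S between n2,n1
  Y(R9) = 0.006369 S between n0,n1
  Y(R10) = 0.002053 S between n2,n1
  Y(R11) = 0.07463 S between n1,n2
  Y(R12) = 0.02959 S between n1,n3
  Y(R13) = 0.0003367 S between n0,n3
  Y(R14) = 0.003226 S between n0,n1
  Y(R15) = 0.03802 S between n2,n1
  Y(R16) = 0.04032 S between n0,n3
  Y(R17) = 0.0001066 S between n1,n2
  Y(R18) = 0.02268 S between n0,n3
  Y(R19) = 0.1647 S between n1,n3
  Itest: injects 0.0149 A into n1 (from n0)
Assemble and solve the 3×3 MNA system:
  V(n1)=0.06113  V(n2)=0.05848  V(n3)=0.04671

R_eq = 4.103 Ω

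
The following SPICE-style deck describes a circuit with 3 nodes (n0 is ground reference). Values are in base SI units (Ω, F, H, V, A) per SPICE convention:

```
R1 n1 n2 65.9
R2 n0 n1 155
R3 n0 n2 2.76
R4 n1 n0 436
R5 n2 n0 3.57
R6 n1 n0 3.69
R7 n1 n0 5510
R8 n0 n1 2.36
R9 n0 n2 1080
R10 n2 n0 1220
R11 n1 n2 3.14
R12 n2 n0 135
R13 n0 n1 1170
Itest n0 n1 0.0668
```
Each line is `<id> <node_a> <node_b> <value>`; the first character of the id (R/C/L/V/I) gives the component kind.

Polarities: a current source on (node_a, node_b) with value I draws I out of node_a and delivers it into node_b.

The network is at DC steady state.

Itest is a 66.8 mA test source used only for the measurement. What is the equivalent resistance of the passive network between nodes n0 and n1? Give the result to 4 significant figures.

Element admittances at DC:
  Y(R1) = 0.01517 S between n1,n2
  Y(R2) = 0.006452 S between n0,n1
  Y(R3) = 0.3623 S between n0,n2
  Y(R4) = 0.002294 S between n1,n0
  Y(R5) = 0.2801 S between n2,n0
  Y(R6) = 0.2710 S between n1,n0
  Y(R7) = 0.0001815 S between n1,n0
  Y(R8) = 0.4237 S between n0,n1
  Y(R9) = 0.0009259 S between n0,n2
  Y(R10) = 0.0008197 S between n2,n0
  Y(R11) = 0.3185 S between n1,n2
  Y(R12) = 0.007407 S between n2,n0
  Y(R13) = 0.0008547 S between n0,n1
  Itest: injects 0.0668 A into n1 (from n0)
Assemble and solve the 2×2 MNA system:
  V(n1)=0.07220  V(n2)=0.02445

R_eq = 1.081 Ω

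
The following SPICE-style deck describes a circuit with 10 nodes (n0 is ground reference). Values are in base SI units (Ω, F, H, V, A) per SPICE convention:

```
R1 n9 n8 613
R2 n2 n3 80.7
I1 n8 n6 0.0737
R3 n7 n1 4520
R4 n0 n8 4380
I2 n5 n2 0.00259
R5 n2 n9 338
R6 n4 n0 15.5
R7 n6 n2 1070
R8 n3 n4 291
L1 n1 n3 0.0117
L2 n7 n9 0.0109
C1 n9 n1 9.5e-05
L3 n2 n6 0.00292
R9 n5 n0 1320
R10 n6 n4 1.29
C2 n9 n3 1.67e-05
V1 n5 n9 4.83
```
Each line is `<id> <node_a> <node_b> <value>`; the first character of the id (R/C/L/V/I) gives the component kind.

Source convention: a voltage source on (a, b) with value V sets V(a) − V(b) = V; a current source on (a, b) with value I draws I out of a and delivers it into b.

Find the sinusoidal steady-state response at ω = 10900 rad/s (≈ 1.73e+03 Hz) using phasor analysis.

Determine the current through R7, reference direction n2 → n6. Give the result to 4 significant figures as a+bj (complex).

-0.0002113-0.001539j A

MNA unknowns: 9 node voltages V₁..V_9 plus 1 source current (V1)
R1: Y=0.001631+0.000j on G[9,8]
R2: Y=0.01239+0.000j on G[2,3]
I1: z[8]−=0.0737, z[6]+=0.0737
R3: Y=0.0002212+0.000j on G[7,1]
R4: Y=0.0002283+0.000j on G[0,8]
I2: z[5]−=0.00259, z[2]+=0.00259
R5: Y=0.002959+0.000j on G[2,9]
R6: Y=0.06452+0.000j on G[4,0]
R7: Y=0.0009346+0.000j on G[6,2]
R8: Y=0.003436+0.000j on G[3,4]
L1: Y=0.000-0.007841j on G[1,3]
L2: Y=0.000-0.008417j on G[7,9]
C1: Y=0.000+1.036j on G[9,1]
L3: Y=0.000-0.03142j on G[2,6]
R9: Y=0.0007576+0.000j on G[5,0]
R10: Y=0.7752+0.000j on G[6,4]
C2: Y=0.000+0.1820j on G[9,3]
V1: row V5−V9=4.83, i_V1 at 5,9
solve → V1=-3.618-0.9962j, V2=-0.06074-1.625j, V3=-3.613-1.326j, V4=0.1373+0.01483j, V5=1.212-0.9987j, V6=0.1653+0.02200j, V7=-3.618-0.9987j, V8=-42.81-0.8761j, V9=-3.618-0.9987j
aux → i_V1=-0.003508+0.0007566j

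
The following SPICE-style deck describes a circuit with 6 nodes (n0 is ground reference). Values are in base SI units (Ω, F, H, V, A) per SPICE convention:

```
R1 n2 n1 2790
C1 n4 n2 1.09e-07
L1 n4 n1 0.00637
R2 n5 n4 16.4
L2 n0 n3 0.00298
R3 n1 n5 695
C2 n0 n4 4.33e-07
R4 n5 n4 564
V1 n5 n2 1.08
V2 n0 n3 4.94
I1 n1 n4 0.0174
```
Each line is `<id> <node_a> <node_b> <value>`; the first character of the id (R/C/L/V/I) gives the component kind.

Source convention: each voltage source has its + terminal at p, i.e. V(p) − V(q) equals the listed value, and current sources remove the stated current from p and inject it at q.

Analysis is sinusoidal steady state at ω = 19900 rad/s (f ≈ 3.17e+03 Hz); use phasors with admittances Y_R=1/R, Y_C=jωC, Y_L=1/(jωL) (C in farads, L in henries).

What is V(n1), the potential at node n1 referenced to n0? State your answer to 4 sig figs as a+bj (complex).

Element admittances at ω=19900 rad/s:
  Y(R1) = 0.0003584+0.000j S between n2,n1
  Y(C1) = 0.000+0.002169j S between n4,n2
  Y(L1) = 0.000-0.007889j S between n4,n1
  Y(R2) = 0.06098+0.000j S between n5,n4
  Y(L2) = 0.000-0.01686j S between n0,n3
  Y(R3) = 0.001439+0.000j S between n1,n5
  Y(C2) = 0.000+0.008617j S between n0,n4
  Y(R4) = 0.001773+0.000j S between n5,n4
  V1: constraint V(n5)−V(n2) = 1.08
  V2: constraint V(n0)−V(n3) = 4.94
  I1: injects 0.0174 A into n4 (from n1)
Assemble and solve the 7×7 MNA system:
  V(n1)=-0.4837-2.146j  V(n2)=-1.088-0.02320j  V(n3)=-4.940+0.000j  V(n4)=0.000+0.000j  V(n5)=-0.008252-0.02320j
  i(V1)=-0.0001664-0.001600j  i(V2)=0.000+0.08330j

-0.4837-2.146j V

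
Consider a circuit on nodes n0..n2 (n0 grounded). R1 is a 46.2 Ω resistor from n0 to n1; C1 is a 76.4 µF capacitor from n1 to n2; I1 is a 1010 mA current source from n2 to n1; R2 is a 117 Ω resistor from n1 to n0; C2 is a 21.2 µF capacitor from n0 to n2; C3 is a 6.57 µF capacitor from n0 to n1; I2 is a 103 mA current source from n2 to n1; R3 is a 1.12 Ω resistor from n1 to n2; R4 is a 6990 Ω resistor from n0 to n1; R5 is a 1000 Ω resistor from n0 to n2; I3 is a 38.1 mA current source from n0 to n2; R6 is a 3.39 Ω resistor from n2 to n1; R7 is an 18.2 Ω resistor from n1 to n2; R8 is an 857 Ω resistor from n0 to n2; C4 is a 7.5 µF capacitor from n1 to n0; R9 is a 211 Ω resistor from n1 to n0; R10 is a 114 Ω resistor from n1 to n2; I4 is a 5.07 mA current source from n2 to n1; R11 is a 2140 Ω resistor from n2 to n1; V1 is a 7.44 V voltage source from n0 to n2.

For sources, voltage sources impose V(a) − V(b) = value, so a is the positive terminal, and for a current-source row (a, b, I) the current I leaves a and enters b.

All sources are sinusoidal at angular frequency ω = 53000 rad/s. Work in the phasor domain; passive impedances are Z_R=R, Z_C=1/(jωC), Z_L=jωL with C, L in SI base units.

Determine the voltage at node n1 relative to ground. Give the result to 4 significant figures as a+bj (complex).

Element admittances at ω=53000 rad/s:
  Y(R1) = 0.02165+0.000j S between n0,n1
  Y(C1) = 0.000+4.049j S between n1,n2
  I1: injects 1.01 A into n1 (from n2)
  Y(R2) = 0.008547+0.000j S between n1,n0
  Y(C2) = 0.000+1.124j S between n0,n2
  Y(C3) = 0.000+0.3482j S between n0,n1
  I2: injects 0.103 A into n1 (from n2)
  Y(R3) = 0.8929+0.000j S between n1,n2
  Y(R4) = 0.0001431+0.000j S between n0,n1
  Y(R5) = 0.001000+0.000j S between n0,n2
  I3: injects 0.0381 A into n2 (from n0)
  Y(R6) = 0.2950+0.000j S between n2,n1
  Y(R7) = 0.05495+0.000j S between n1,n2
  Y(R8) = 0.001167+0.000j S between n0,n2
  Y(C4) = 0.000+0.3975j S between n1,n0
  Y(R9) = 0.004739+0.000j S between n1,n0
  Y(R10) = 0.008772+0.000j S between n1,n2
  I4: injects 0.00507 A into n1 (from n2)
  Y(R11) = 0.0004673+0.000j S between n2,n1
  V1: constraint V(n0)−V(n2) = 7.44
Assemble and solve the 3×3 MNA system:
  V(n1)=-6.289+0.02145j  V(n2)=-7.440+0.000j
  i(V1)=-0.2908-13.05j

-6.289+0.02145j V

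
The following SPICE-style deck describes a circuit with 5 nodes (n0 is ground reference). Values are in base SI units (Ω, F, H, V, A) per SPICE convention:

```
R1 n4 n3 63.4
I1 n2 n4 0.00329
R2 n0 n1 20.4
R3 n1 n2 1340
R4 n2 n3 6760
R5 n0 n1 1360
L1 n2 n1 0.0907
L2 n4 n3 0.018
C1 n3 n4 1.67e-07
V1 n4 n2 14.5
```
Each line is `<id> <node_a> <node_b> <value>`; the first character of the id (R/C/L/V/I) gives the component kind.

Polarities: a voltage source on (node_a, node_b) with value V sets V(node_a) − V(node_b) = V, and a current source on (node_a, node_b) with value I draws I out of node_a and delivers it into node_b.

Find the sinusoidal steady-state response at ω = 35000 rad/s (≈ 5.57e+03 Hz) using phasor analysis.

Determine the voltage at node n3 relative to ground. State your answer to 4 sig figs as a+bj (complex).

MNA unknowns: 4 node voltages V₁..V_4 plus 1 source current (V1)
R1: Y=0.01577+0.000j on G[4,3]
I1: z[2]−=0.00329, z[4]+=0.00329
R2: Y=0.04902+0.000j on G[0,1]
R3: Y=0.0007463+0.000j on G[1,2]
R4: Y=0.0001479+0.000j on G[2,3]
R5: Y=0.0007353+0.000j on G[0,1]
L1: Y=0.000-0.0003150j on G[2,1]
L2: Y=0.000-0.001587j on G[4,3]
C1: Y=0.000+0.005845j on G[3,4]
V1: row V4−V2=14.5, i_V1 at 4,2
solve → V1=0.000+0.000j, V2=0.000+0.000j, V3=14.37+0.03363j, V4=14.50+0.000j
aux → i_V1=0.001164-4.974e-06j

14.37+0.03363j V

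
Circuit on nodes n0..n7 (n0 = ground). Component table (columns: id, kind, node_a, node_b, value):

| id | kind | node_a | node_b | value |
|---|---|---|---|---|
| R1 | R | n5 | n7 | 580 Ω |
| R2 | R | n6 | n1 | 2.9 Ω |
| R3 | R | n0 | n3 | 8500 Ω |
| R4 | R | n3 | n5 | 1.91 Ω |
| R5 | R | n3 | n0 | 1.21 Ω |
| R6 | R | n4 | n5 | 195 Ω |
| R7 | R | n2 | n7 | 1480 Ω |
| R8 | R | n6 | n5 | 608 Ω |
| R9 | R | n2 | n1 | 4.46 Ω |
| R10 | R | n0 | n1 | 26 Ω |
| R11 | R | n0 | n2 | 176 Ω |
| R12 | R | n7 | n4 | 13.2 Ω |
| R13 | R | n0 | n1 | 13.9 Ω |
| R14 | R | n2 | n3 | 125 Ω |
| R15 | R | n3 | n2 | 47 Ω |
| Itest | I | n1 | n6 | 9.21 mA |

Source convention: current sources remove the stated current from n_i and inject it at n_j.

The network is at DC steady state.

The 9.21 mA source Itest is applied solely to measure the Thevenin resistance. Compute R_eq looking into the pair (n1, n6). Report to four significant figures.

R_eq = 2.886 Ω

MNA unknowns: 7 node voltages V₁..V_7
R1: Y=0.001724 on G[5,7]
R2: Y=0.3448 on G[6,1]
R3: Y=0.0001176 on G[0,3]
R4: Y=0.5236 on G[3,5]
R5: Y=0.8264 on G[3,0]
R6: Y=0.005128 on G[4,5]
R7: Y=0.0006757 on G[2,7]
R8: Y=0.001645 on G[6,5]
R9: Y=0.2242 on G[2,1]
R10: Y=0.03846 on G[0,1]
R11: Y=0.005682 on G[0,2]
R12: Y=0.07576 on G[7,4]
R13: Y=0.07194 on G[0,1]
R14: Y=0.008000 on G[2,3]
R15: Y=0.02128 on G[3,2]
Itest: z[1]−=0.00921, z[6]+=0.00921
solve → V1=-0.0002971, V2=-0.0002515, V3=4.141e-05, V4=9.025e-05, V5=0.0001232, V6=0.02629, V7=8.802e-05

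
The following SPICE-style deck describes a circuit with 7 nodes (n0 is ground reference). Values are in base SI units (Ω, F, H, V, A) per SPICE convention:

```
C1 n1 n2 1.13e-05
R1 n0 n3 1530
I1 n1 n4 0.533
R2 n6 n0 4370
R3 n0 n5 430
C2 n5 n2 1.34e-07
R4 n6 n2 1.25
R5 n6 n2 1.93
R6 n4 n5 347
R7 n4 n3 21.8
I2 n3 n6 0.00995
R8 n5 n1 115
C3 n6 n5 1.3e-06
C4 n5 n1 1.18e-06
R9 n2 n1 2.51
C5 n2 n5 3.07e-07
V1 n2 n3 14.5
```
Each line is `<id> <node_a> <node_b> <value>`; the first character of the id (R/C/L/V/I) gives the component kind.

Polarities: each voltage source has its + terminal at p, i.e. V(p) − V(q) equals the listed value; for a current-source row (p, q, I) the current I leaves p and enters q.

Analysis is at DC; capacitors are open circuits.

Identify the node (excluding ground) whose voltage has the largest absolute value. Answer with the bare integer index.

MNA unknowns: 6 node voltages V₁..V_6 plus 1 source current (V1)
C1: Y=0.000 on G[1,2]
R1: Y=0.0006536 on G[0,3]
I1: z[1]−=0.533, z[4]+=0.533
R2: Y=0.0002288 on G[6,0]
R3: Y=0.002326 on G[0,5]
C2: Y=0.000 on G[5,2]
R4: Y=0.8000 on G[6,2]
R5: Y=0.5181 on G[6,2]
R6: Y=0.002882 on G[4,5]
R7: Y=0.04587 on G[4,3]
I2: z[3]−=0.00995, z[6]+=0.00995
R8: Y=0.008696 on G[5,1]
C3: Y=0.000 on G[6,5]
C4: Y=0.000 on G[5,1]
R9: Y=0.3984 on G[2,1]
C5: Y=0.000 on G[2,5]
V1: row V2−V3=14.5, i_V1 at 2,3
solve → V1=3.191, V2=4.547, V3=-9.953, V4=1.707, V5=2.349, V6=4.554
aux → i_V1=-0.5314

3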